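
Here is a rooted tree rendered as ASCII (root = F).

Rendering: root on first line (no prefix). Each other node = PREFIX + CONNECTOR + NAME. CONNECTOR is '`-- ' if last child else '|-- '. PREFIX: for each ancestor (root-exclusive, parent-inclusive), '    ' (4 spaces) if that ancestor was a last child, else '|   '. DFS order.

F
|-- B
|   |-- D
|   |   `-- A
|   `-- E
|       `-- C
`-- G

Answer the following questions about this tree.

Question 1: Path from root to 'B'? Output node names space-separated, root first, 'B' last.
Answer: F B

Derivation:
Walk down from root: F -> B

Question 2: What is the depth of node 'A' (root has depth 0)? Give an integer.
Path from root to A: F -> B -> D -> A
Depth = number of edges = 3

Answer: 3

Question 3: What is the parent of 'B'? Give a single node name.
Scan adjacency: B appears as child of F

Answer: F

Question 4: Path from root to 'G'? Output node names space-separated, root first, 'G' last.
Walk down from root: F -> G

Answer: F G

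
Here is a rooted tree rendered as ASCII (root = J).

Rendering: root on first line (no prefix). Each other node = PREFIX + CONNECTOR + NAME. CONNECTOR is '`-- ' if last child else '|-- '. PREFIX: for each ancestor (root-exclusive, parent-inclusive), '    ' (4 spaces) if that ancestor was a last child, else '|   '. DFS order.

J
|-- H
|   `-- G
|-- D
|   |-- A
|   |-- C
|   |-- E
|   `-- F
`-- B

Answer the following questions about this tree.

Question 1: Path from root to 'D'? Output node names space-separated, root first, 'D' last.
Walk down from root: J -> D

Answer: J D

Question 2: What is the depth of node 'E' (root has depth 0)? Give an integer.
Answer: 2

Derivation:
Path from root to E: J -> D -> E
Depth = number of edges = 2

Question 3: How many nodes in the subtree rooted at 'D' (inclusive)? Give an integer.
Subtree rooted at D contains: A, C, D, E, F
Count = 5

Answer: 5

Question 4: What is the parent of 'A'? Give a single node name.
Answer: D

Derivation:
Scan adjacency: A appears as child of D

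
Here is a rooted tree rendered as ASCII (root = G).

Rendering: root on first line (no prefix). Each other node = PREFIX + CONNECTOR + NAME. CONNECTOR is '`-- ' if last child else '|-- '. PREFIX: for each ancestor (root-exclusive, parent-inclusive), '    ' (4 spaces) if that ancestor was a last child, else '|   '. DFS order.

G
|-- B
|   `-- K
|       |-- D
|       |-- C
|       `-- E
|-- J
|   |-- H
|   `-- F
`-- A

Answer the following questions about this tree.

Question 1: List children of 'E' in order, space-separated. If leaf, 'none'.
Node E's children (from adjacency): (leaf)

Answer: none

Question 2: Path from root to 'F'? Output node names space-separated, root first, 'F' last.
Answer: G J F

Derivation:
Walk down from root: G -> J -> F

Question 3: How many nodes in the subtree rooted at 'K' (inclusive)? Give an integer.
Subtree rooted at K contains: C, D, E, K
Count = 4

Answer: 4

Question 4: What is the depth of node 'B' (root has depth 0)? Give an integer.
Path from root to B: G -> B
Depth = number of edges = 1

Answer: 1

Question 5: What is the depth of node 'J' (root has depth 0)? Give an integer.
Path from root to J: G -> J
Depth = number of edges = 1

Answer: 1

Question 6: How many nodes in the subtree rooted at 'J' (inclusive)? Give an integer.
Subtree rooted at J contains: F, H, J
Count = 3

Answer: 3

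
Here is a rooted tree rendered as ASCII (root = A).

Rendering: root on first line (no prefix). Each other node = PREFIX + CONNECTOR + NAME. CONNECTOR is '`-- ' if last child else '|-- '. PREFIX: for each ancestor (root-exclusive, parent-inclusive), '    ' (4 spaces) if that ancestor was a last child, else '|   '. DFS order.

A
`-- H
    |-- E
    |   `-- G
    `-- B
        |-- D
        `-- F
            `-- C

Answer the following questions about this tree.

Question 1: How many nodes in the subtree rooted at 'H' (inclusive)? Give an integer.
Answer: 7

Derivation:
Subtree rooted at H contains: B, C, D, E, F, G, H
Count = 7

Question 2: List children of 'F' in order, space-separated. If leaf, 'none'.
Node F's children (from adjacency): C

Answer: C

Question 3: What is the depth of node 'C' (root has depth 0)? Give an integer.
Path from root to C: A -> H -> B -> F -> C
Depth = number of edges = 4

Answer: 4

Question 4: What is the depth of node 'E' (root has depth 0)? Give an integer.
Path from root to E: A -> H -> E
Depth = number of edges = 2

Answer: 2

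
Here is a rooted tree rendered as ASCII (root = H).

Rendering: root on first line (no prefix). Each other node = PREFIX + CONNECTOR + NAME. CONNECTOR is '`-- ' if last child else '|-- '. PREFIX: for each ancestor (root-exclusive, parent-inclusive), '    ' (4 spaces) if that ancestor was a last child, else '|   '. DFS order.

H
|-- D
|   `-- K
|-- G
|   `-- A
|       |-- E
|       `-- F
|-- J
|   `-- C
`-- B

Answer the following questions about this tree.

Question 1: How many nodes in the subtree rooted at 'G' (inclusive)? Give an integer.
Subtree rooted at G contains: A, E, F, G
Count = 4

Answer: 4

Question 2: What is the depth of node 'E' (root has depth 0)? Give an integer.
Answer: 3

Derivation:
Path from root to E: H -> G -> A -> E
Depth = number of edges = 3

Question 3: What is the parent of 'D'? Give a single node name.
Scan adjacency: D appears as child of H

Answer: H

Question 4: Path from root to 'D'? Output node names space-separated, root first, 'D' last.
Walk down from root: H -> D

Answer: H D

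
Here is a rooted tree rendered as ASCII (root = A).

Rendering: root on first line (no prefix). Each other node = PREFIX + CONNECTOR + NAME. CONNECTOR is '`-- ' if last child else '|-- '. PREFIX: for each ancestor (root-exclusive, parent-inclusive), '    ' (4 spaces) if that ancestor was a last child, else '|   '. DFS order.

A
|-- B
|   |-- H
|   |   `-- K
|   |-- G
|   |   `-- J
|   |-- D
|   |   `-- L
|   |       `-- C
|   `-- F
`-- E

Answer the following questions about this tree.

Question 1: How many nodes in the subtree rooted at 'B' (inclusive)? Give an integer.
Subtree rooted at B contains: B, C, D, F, G, H, J, K, L
Count = 9

Answer: 9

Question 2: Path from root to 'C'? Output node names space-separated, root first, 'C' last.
Walk down from root: A -> B -> D -> L -> C

Answer: A B D L C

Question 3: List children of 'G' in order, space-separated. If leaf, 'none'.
Answer: J

Derivation:
Node G's children (from adjacency): J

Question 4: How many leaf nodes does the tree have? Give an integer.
Leaves (nodes with no children): C, E, F, J, K

Answer: 5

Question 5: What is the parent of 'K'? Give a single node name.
Scan adjacency: K appears as child of H

Answer: H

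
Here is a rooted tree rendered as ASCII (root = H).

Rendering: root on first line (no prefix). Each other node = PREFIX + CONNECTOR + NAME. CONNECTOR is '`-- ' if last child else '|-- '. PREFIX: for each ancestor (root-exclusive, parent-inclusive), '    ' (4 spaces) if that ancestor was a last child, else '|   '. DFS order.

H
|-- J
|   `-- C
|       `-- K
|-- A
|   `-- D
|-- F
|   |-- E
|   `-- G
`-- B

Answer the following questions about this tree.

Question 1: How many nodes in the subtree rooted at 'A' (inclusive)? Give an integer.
Answer: 2

Derivation:
Subtree rooted at A contains: A, D
Count = 2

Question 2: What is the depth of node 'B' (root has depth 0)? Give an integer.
Path from root to B: H -> B
Depth = number of edges = 1

Answer: 1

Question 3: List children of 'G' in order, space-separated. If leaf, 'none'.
Node G's children (from adjacency): (leaf)

Answer: none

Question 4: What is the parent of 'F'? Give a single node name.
Scan adjacency: F appears as child of H

Answer: H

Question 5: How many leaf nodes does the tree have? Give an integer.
Answer: 5

Derivation:
Leaves (nodes with no children): B, D, E, G, K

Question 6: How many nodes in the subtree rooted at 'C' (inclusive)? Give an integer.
Answer: 2

Derivation:
Subtree rooted at C contains: C, K
Count = 2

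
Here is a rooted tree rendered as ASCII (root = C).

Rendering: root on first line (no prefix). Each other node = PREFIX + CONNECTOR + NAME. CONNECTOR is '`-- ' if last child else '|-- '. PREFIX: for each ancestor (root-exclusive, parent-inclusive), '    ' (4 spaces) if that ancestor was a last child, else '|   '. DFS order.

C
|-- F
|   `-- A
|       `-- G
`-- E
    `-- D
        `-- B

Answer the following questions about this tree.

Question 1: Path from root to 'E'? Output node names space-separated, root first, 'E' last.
Walk down from root: C -> E

Answer: C E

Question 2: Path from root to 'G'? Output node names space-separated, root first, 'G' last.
Answer: C F A G

Derivation:
Walk down from root: C -> F -> A -> G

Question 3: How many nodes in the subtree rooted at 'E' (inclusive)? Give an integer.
Subtree rooted at E contains: B, D, E
Count = 3

Answer: 3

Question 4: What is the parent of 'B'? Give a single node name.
Answer: D

Derivation:
Scan adjacency: B appears as child of D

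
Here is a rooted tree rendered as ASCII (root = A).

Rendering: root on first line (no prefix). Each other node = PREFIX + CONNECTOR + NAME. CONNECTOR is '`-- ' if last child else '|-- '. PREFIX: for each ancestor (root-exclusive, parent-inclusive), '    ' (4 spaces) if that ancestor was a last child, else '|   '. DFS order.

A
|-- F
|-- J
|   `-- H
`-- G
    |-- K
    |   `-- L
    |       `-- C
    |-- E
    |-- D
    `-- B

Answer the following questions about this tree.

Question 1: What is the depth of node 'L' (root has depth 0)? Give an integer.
Path from root to L: A -> G -> K -> L
Depth = number of edges = 3

Answer: 3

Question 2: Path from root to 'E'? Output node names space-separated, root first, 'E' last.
Answer: A G E

Derivation:
Walk down from root: A -> G -> E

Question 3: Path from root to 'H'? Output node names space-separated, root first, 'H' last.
Answer: A J H

Derivation:
Walk down from root: A -> J -> H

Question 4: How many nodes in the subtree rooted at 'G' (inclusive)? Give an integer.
Subtree rooted at G contains: B, C, D, E, G, K, L
Count = 7

Answer: 7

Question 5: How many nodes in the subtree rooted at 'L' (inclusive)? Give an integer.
Subtree rooted at L contains: C, L
Count = 2

Answer: 2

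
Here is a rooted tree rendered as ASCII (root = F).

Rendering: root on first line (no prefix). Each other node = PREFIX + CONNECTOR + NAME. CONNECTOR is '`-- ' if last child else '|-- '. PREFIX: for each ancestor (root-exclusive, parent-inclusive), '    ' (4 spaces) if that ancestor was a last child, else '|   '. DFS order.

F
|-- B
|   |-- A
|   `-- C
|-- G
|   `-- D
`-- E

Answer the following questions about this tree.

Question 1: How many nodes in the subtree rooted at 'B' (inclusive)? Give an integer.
Subtree rooted at B contains: A, B, C
Count = 3

Answer: 3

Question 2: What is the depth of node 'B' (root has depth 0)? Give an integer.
Answer: 1

Derivation:
Path from root to B: F -> B
Depth = number of edges = 1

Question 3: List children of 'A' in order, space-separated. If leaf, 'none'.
Answer: none

Derivation:
Node A's children (from adjacency): (leaf)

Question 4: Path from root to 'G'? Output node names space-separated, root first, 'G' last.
Walk down from root: F -> G

Answer: F G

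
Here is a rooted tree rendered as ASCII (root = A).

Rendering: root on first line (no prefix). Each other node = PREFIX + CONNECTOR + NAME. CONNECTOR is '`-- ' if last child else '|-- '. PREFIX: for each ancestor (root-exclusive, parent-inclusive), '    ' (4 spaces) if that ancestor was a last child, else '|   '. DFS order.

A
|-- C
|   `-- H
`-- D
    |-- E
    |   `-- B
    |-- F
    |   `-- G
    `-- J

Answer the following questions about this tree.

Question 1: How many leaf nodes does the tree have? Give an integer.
Leaves (nodes with no children): B, G, H, J

Answer: 4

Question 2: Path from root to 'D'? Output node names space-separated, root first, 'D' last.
Answer: A D

Derivation:
Walk down from root: A -> D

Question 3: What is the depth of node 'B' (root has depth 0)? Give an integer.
Path from root to B: A -> D -> E -> B
Depth = number of edges = 3

Answer: 3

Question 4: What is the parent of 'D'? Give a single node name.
Answer: A

Derivation:
Scan adjacency: D appears as child of A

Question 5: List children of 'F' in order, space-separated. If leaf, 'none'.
Answer: G

Derivation:
Node F's children (from adjacency): G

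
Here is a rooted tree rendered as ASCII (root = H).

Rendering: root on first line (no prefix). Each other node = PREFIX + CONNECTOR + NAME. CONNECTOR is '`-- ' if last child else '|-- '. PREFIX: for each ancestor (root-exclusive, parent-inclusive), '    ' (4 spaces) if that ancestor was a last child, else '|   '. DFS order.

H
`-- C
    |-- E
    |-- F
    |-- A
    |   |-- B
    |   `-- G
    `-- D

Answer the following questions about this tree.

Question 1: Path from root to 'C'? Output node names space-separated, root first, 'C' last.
Walk down from root: H -> C

Answer: H C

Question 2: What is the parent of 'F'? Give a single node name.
Answer: C

Derivation:
Scan adjacency: F appears as child of C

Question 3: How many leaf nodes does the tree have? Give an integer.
Leaves (nodes with no children): B, D, E, F, G

Answer: 5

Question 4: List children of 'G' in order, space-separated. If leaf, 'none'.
Answer: none

Derivation:
Node G's children (from adjacency): (leaf)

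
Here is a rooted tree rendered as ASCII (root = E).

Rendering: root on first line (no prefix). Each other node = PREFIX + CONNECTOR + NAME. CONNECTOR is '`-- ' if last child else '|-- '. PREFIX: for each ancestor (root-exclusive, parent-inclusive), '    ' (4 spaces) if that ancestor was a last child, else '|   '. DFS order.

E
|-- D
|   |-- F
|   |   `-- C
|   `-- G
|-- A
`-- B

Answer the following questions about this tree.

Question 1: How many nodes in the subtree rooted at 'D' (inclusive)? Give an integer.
Subtree rooted at D contains: C, D, F, G
Count = 4

Answer: 4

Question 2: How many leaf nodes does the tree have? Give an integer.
Answer: 4

Derivation:
Leaves (nodes with no children): A, B, C, G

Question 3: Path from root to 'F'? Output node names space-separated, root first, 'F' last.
Walk down from root: E -> D -> F

Answer: E D F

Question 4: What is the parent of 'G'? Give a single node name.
Answer: D

Derivation:
Scan adjacency: G appears as child of D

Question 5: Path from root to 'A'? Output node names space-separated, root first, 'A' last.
Walk down from root: E -> A

Answer: E A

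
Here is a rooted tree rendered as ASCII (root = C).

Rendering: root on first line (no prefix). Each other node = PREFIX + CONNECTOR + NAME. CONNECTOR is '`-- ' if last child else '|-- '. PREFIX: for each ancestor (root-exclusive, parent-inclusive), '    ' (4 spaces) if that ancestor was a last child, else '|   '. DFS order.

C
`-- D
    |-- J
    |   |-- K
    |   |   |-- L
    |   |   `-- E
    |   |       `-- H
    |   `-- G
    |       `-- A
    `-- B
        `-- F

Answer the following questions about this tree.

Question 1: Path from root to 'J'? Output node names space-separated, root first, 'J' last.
Answer: C D J

Derivation:
Walk down from root: C -> D -> J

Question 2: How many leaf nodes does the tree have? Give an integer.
Answer: 4

Derivation:
Leaves (nodes with no children): A, F, H, L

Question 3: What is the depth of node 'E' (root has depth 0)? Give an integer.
Path from root to E: C -> D -> J -> K -> E
Depth = number of edges = 4

Answer: 4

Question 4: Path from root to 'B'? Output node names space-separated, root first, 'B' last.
Walk down from root: C -> D -> B

Answer: C D B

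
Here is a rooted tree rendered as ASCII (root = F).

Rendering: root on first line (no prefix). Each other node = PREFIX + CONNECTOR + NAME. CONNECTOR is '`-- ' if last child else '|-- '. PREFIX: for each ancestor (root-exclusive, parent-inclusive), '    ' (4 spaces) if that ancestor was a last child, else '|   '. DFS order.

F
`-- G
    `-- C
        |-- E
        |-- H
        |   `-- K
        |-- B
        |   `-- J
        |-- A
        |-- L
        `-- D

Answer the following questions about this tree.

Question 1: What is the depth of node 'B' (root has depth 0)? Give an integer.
Path from root to B: F -> G -> C -> B
Depth = number of edges = 3

Answer: 3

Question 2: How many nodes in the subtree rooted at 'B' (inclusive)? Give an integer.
Answer: 2

Derivation:
Subtree rooted at B contains: B, J
Count = 2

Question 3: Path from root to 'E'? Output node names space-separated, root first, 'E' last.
Walk down from root: F -> G -> C -> E

Answer: F G C E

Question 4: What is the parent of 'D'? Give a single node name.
Scan adjacency: D appears as child of C

Answer: C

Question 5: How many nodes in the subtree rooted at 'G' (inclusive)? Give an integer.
Answer: 10

Derivation:
Subtree rooted at G contains: A, B, C, D, E, G, H, J, K, L
Count = 10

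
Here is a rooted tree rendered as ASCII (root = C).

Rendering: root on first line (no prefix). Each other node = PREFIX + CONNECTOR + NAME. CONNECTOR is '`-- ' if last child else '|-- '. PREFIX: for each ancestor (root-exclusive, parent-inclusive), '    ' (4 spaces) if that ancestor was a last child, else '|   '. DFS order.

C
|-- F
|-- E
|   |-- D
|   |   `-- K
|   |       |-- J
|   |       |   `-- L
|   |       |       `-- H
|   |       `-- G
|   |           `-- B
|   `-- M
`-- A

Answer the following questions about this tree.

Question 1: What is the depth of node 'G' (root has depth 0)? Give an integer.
Path from root to G: C -> E -> D -> K -> G
Depth = number of edges = 4

Answer: 4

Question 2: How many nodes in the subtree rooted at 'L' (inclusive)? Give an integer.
Subtree rooted at L contains: H, L
Count = 2

Answer: 2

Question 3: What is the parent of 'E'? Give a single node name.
Scan adjacency: E appears as child of C

Answer: C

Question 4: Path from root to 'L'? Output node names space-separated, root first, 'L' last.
Walk down from root: C -> E -> D -> K -> J -> L

Answer: C E D K J L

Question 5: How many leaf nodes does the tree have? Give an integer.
Leaves (nodes with no children): A, B, F, H, M

Answer: 5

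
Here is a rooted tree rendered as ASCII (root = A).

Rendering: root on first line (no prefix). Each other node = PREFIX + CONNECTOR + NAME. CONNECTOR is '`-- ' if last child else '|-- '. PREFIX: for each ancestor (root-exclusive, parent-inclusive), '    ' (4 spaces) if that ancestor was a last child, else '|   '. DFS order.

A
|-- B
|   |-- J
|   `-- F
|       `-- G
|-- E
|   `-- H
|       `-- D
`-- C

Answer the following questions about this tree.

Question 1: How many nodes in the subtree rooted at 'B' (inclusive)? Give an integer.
Answer: 4

Derivation:
Subtree rooted at B contains: B, F, G, J
Count = 4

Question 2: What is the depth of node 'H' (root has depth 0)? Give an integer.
Answer: 2

Derivation:
Path from root to H: A -> E -> H
Depth = number of edges = 2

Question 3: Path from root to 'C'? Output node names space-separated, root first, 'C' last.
Answer: A C

Derivation:
Walk down from root: A -> C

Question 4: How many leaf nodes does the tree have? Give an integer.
Leaves (nodes with no children): C, D, G, J

Answer: 4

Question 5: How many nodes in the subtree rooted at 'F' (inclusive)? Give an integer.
Answer: 2

Derivation:
Subtree rooted at F contains: F, G
Count = 2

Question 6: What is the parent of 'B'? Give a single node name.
Answer: A

Derivation:
Scan adjacency: B appears as child of A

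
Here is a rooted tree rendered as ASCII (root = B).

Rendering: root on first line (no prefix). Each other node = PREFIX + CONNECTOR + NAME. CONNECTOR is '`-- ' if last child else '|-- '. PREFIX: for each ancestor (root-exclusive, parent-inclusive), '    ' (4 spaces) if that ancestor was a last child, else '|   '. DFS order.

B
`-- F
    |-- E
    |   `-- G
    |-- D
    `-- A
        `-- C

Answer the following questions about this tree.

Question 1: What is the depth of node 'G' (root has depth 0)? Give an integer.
Path from root to G: B -> F -> E -> G
Depth = number of edges = 3

Answer: 3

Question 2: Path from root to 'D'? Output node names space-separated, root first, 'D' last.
Walk down from root: B -> F -> D

Answer: B F D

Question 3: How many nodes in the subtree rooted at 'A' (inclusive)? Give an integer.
Subtree rooted at A contains: A, C
Count = 2

Answer: 2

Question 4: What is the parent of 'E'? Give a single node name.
Scan adjacency: E appears as child of F

Answer: F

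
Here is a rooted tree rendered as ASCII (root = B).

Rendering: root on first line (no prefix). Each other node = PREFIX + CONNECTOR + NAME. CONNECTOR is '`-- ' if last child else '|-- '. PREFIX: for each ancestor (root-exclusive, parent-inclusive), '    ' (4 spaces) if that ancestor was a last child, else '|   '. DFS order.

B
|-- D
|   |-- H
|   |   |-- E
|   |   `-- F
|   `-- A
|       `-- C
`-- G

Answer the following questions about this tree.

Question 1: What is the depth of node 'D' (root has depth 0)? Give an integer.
Path from root to D: B -> D
Depth = number of edges = 1

Answer: 1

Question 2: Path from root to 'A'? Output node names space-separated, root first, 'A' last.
Answer: B D A

Derivation:
Walk down from root: B -> D -> A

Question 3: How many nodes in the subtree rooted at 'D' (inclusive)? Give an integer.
Answer: 6

Derivation:
Subtree rooted at D contains: A, C, D, E, F, H
Count = 6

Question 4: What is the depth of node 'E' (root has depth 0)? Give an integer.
Path from root to E: B -> D -> H -> E
Depth = number of edges = 3

Answer: 3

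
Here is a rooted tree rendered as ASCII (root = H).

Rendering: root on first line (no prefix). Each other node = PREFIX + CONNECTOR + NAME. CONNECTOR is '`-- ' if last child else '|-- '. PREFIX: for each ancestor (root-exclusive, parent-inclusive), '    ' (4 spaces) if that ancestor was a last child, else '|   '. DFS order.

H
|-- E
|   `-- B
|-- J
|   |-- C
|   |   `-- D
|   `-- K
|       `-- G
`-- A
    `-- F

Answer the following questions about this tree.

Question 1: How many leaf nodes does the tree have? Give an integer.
Leaves (nodes with no children): B, D, F, G

Answer: 4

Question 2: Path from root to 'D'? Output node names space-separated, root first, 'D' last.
Answer: H J C D

Derivation:
Walk down from root: H -> J -> C -> D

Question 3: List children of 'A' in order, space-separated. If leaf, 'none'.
Node A's children (from adjacency): F

Answer: F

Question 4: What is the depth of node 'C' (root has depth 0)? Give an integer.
Path from root to C: H -> J -> C
Depth = number of edges = 2

Answer: 2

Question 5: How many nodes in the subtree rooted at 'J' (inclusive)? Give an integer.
Answer: 5

Derivation:
Subtree rooted at J contains: C, D, G, J, K
Count = 5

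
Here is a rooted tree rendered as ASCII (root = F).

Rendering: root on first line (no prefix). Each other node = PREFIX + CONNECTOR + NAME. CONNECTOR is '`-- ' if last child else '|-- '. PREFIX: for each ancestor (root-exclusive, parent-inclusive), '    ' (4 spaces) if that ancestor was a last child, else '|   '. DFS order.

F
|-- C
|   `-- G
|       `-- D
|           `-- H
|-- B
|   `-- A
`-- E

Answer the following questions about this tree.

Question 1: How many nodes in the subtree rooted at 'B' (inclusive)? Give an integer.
Answer: 2

Derivation:
Subtree rooted at B contains: A, B
Count = 2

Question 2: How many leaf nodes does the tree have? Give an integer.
Answer: 3

Derivation:
Leaves (nodes with no children): A, E, H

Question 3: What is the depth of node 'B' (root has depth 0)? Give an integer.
Answer: 1

Derivation:
Path from root to B: F -> B
Depth = number of edges = 1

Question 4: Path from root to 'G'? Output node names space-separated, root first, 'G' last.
Walk down from root: F -> C -> G

Answer: F C G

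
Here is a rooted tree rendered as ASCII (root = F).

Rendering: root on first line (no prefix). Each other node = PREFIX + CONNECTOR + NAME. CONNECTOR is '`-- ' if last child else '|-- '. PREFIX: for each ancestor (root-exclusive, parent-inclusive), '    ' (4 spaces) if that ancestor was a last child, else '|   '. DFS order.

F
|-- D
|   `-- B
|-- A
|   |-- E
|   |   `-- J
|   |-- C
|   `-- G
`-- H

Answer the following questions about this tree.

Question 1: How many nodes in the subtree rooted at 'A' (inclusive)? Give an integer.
Answer: 5

Derivation:
Subtree rooted at A contains: A, C, E, G, J
Count = 5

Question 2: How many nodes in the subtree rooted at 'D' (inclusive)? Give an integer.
Subtree rooted at D contains: B, D
Count = 2

Answer: 2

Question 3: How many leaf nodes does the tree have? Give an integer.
Answer: 5

Derivation:
Leaves (nodes with no children): B, C, G, H, J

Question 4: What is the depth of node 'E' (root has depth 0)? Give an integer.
Answer: 2

Derivation:
Path from root to E: F -> A -> E
Depth = number of edges = 2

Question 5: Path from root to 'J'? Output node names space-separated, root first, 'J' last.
Answer: F A E J

Derivation:
Walk down from root: F -> A -> E -> J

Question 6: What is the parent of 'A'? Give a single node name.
Scan adjacency: A appears as child of F

Answer: F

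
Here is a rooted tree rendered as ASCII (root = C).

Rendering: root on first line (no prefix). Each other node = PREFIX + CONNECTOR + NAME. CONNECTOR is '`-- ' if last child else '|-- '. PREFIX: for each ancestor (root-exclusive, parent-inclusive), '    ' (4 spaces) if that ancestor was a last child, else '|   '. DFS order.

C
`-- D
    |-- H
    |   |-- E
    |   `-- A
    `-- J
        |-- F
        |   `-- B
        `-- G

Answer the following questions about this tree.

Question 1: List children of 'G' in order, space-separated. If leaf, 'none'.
Node G's children (from adjacency): (leaf)

Answer: none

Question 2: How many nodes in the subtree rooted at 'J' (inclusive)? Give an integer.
Answer: 4

Derivation:
Subtree rooted at J contains: B, F, G, J
Count = 4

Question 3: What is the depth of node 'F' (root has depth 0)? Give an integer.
Answer: 3

Derivation:
Path from root to F: C -> D -> J -> F
Depth = number of edges = 3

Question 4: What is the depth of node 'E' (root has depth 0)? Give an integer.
Path from root to E: C -> D -> H -> E
Depth = number of edges = 3

Answer: 3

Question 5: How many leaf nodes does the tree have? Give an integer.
Leaves (nodes with no children): A, B, E, G

Answer: 4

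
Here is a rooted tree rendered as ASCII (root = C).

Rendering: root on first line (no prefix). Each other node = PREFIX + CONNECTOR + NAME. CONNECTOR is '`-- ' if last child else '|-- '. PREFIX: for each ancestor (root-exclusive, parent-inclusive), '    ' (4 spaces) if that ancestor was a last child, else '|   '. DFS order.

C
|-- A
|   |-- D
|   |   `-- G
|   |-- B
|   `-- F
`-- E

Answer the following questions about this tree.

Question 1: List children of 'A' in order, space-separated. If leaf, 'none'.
Node A's children (from adjacency): D, B, F

Answer: D B F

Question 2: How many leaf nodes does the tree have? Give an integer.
Answer: 4

Derivation:
Leaves (nodes with no children): B, E, F, G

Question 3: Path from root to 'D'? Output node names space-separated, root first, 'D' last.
Answer: C A D

Derivation:
Walk down from root: C -> A -> D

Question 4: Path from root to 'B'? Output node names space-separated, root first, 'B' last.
Answer: C A B

Derivation:
Walk down from root: C -> A -> B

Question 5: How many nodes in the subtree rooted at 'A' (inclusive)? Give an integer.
Subtree rooted at A contains: A, B, D, F, G
Count = 5

Answer: 5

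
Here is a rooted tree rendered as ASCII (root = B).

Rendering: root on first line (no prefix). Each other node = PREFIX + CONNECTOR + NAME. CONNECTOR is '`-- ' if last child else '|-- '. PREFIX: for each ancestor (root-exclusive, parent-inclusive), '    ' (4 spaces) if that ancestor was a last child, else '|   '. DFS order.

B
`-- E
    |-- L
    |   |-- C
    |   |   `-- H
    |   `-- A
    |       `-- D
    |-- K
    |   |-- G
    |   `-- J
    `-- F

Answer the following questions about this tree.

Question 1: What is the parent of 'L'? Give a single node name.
Answer: E

Derivation:
Scan adjacency: L appears as child of E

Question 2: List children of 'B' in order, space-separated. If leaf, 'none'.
Answer: E

Derivation:
Node B's children (from adjacency): E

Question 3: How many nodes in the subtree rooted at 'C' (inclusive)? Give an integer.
Answer: 2

Derivation:
Subtree rooted at C contains: C, H
Count = 2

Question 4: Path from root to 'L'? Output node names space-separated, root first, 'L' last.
Walk down from root: B -> E -> L

Answer: B E L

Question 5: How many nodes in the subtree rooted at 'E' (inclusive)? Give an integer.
Answer: 10

Derivation:
Subtree rooted at E contains: A, C, D, E, F, G, H, J, K, L
Count = 10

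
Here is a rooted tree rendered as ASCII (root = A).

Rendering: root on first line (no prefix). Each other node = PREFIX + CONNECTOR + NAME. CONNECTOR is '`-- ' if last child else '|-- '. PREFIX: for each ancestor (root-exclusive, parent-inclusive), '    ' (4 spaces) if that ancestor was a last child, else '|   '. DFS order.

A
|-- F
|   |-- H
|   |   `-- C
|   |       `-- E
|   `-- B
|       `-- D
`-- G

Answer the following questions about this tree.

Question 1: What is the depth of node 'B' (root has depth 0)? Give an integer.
Path from root to B: A -> F -> B
Depth = number of edges = 2

Answer: 2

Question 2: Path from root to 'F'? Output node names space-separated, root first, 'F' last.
Answer: A F

Derivation:
Walk down from root: A -> F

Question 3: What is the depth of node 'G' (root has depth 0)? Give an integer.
Path from root to G: A -> G
Depth = number of edges = 1

Answer: 1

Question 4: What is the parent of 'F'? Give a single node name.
Answer: A

Derivation:
Scan adjacency: F appears as child of A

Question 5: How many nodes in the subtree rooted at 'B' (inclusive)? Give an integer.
Answer: 2

Derivation:
Subtree rooted at B contains: B, D
Count = 2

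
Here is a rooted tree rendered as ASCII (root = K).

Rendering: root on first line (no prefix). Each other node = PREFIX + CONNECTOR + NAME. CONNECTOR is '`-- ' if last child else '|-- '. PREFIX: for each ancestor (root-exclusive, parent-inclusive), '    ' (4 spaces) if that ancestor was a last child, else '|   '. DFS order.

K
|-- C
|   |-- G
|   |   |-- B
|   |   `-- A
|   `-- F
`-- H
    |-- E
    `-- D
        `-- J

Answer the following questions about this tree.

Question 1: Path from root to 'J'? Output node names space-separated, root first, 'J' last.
Answer: K H D J

Derivation:
Walk down from root: K -> H -> D -> J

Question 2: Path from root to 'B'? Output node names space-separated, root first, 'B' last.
Walk down from root: K -> C -> G -> B

Answer: K C G B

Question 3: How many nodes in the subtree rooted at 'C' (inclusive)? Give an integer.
Subtree rooted at C contains: A, B, C, F, G
Count = 5

Answer: 5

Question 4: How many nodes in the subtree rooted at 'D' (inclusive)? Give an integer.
Subtree rooted at D contains: D, J
Count = 2

Answer: 2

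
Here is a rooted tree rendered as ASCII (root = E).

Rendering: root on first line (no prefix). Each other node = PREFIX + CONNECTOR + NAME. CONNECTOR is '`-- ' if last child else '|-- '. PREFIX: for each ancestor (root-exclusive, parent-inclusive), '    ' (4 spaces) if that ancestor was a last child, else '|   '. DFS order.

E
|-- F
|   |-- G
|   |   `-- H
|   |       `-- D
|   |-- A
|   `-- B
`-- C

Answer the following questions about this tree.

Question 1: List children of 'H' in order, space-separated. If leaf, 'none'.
Answer: D

Derivation:
Node H's children (from adjacency): D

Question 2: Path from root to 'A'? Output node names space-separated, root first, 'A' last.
Answer: E F A

Derivation:
Walk down from root: E -> F -> A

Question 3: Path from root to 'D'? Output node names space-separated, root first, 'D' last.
Walk down from root: E -> F -> G -> H -> D

Answer: E F G H D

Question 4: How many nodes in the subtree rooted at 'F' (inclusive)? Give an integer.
Answer: 6

Derivation:
Subtree rooted at F contains: A, B, D, F, G, H
Count = 6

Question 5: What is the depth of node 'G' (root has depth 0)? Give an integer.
Answer: 2

Derivation:
Path from root to G: E -> F -> G
Depth = number of edges = 2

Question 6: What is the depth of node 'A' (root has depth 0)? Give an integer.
Answer: 2

Derivation:
Path from root to A: E -> F -> A
Depth = number of edges = 2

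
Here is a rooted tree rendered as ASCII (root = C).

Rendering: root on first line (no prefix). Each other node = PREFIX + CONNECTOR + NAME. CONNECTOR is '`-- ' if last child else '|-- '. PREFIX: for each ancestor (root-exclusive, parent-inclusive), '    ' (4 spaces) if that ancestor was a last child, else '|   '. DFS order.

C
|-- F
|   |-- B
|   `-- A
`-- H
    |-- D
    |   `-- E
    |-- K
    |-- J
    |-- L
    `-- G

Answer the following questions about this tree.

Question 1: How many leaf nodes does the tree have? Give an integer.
Leaves (nodes with no children): A, B, E, G, J, K, L

Answer: 7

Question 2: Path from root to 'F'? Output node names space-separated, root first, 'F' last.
Answer: C F

Derivation:
Walk down from root: C -> F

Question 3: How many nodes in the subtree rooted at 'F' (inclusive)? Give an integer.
Subtree rooted at F contains: A, B, F
Count = 3

Answer: 3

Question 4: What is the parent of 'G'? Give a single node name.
Answer: H

Derivation:
Scan adjacency: G appears as child of H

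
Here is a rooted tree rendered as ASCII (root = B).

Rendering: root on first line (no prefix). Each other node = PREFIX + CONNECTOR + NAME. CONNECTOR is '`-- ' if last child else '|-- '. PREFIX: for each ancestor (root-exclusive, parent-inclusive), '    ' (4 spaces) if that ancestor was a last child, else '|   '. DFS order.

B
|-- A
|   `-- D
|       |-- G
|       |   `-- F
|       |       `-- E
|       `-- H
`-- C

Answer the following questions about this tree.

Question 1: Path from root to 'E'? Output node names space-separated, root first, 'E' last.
Walk down from root: B -> A -> D -> G -> F -> E

Answer: B A D G F E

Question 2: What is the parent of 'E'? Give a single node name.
Answer: F

Derivation:
Scan adjacency: E appears as child of F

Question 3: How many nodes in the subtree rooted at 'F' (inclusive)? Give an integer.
Subtree rooted at F contains: E, F
Count = 2

Answer: 2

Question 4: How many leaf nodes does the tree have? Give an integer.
Leaves (nodes with no children): C, E, H

Answer: 3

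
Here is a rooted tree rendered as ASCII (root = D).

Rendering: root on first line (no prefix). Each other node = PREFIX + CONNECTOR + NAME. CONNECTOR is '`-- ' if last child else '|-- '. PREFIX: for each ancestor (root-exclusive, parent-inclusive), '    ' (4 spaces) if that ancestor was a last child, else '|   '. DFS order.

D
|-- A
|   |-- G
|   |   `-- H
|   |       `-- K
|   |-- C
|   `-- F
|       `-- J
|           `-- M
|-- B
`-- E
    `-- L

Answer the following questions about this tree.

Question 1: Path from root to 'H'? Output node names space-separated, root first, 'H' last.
Walk down from root: D -> A -> G -> H

Answer: D A G H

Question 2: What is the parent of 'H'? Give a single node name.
Answer: G

Derivation:
Scan adjacency: H appears as child of G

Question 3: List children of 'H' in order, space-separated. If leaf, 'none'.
Answer: K

Derivation:
Node H's children (from adjacency): K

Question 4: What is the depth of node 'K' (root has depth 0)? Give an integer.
Answer: 4

Derivation:
Path from root to K: D -> A -> G -> H -> K
Depth = number of edges = 4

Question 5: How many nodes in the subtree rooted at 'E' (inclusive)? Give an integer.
Answer: 2

Derivation:
Subtree rooted at E contains: E, L
Count = 2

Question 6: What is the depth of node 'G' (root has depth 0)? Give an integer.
Answer: 2

Derivation:
Path from root to G: D -> A -> G
Depth = number of edges = 2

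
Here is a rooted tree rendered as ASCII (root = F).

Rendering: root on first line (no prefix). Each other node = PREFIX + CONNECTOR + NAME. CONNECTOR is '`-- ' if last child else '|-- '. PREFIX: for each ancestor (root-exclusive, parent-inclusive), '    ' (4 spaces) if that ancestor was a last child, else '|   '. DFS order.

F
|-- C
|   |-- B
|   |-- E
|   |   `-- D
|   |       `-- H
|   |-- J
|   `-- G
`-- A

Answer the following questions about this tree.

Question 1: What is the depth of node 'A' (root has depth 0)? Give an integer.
Answer: 1

Derivation:
Path from root to A: F -> A
Depth = number of edges = 1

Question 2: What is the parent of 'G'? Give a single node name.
Answer: C

Derivation:
Scan adjacency: G appears as child of C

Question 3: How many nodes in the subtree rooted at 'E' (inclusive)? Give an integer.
Answer: 3

Derivation:
Subtree rooted at E contains: D, E, H
Count = 3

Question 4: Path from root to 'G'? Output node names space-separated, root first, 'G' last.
Answer: F C G

Derivation:
Walk down from root: F -> C -> G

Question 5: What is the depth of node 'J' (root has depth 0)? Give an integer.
Path from root to J: F -> C -> J
Depth = number of edges = 2

Answer: 2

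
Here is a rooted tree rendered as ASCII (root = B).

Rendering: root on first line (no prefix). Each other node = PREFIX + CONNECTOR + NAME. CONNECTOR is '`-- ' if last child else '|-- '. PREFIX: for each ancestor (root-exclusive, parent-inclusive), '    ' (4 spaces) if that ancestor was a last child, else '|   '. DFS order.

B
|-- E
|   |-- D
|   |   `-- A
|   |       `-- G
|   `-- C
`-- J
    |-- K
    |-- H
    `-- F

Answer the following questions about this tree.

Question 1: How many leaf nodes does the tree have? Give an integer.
Answer: 5

Derivation:
Leaves (nodes with no children): C, F, G, H, K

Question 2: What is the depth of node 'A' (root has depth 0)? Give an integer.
Path from root to A: B -> E -> D -> A
Depth = number of edges = 3

Answer: 3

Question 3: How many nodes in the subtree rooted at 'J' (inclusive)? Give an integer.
Answer: 4

Derivation:
Subtree rooted at J contains: F, H, J, K
Count = 4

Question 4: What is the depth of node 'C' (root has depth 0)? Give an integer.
Answer: 2

Derivation:
Path from root to C: B -> E -> C
Depth = number of edges = 2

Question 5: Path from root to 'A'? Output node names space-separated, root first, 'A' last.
Answer: B E D A

Derivation:
Walk down from root: B -> E -> D -> A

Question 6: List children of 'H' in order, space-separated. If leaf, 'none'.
Answer: none

Derivation:
Node H's children (from adjacency): (leaf)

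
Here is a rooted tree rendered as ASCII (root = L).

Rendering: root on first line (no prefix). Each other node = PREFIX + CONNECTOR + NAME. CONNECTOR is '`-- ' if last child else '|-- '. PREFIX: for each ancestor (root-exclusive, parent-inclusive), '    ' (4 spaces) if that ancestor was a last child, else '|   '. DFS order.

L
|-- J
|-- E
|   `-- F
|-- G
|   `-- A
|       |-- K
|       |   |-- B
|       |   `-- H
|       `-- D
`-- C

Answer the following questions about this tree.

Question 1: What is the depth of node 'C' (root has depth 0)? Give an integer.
Path from root to C: L -> C
Depth = number of edges = 1

Answer: 1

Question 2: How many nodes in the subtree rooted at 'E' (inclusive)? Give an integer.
Subtree rooted at E contains: E, F
Count = 2

Answer: 2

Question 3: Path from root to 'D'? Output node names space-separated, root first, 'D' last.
Answer: L G A D

Derivation:
Walk down from root: L -> G -> A -> D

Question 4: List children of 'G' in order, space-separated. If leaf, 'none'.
Node G's children (from adjacency): A

Answer: A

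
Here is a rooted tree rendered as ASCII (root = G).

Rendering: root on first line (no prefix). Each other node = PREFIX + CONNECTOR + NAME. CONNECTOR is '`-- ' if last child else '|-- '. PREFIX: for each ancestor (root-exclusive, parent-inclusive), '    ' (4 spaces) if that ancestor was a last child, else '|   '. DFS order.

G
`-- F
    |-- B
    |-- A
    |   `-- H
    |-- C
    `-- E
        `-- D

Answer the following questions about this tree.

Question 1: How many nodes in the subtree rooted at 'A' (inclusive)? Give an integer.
Subtree rooted at A contains: A, H
Count = 2

Answer: 2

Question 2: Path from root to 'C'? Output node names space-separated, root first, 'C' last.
Answer: G F C

Derivation:
Walk down from root: G -> F -> C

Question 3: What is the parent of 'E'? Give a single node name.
Scan adjacency: E appears as child of F

Answer: F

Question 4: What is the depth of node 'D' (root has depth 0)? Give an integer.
Path from root to D: G -> F -> E -> D
Depth = number of edges = 3

Answer: 3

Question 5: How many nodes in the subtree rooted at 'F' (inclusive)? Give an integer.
Answer: 7

Derivation:
Subtree rooted at F contains: A, B, C, D, E, F, H
Count = 7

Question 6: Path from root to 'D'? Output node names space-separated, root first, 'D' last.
Walk down from root: G -> F -> E -> D

Answer: G F E D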